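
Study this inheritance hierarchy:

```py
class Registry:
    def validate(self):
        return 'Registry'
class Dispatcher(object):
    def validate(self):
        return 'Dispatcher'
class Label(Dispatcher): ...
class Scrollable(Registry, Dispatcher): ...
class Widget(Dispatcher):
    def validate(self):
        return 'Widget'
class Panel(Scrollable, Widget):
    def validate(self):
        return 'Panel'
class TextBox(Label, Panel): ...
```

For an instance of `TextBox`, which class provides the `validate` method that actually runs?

Panel

L[TextBox] = TextBox + merge(L[Label], L[Panel], [Label Panel])
  take Label:  [Label Dispatcher object] + [Panel Scrollable Registry Widget Dispatcher object] + [Label Panel]
  take Panel:  [Dispatcher object] + [Panel Scrollable Registry Widget Dispatcher object] + [Panel]
  take Scrollable:  [Dispatcher object] + [Scrollable Registry Widget Dispatcher object]
  take Registry:  [Dispatcher object] + [Registry Widget Dispatcher object]
  take Widget:  [Dispatcher object] + [Widget Dispatcher object]
  take Dispatcher:  [Dispatcher object] + [Dispatcher object]
  take object:  [object] + [object]
MRO: TextBox Label Panel Scrollable Registry Widget Dispatcher object
validate is defined in: Dispatcher, Panel, Registry, Widget. First along the MRO is Panel.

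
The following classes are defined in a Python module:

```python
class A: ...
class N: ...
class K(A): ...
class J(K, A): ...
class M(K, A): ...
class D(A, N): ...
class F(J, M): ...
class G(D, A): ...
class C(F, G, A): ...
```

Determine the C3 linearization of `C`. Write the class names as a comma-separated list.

C, F, J, M, K, G, D, A, N, object

L[C] = C + merge(L[F], L[G], L[A], [F G A])
  take F:  [F J M K A object] + [G D A N object] + [A object] + [F G A]
  take J:  [J M K A object] + [G D A N object] + [A object] + [G A]
  take M:  [M K A object] + [G D A N object] + [A object] + [G A]
  take K:  [K A object] + [G D A N object] + [A object] + [G A]
  take G:  [A object] + [G D A N object] + [A object] + [G A]
  take D:  [A object] + [D A N object] + [A object] + [A]
  take A:  [A object] + [A N object] + [A object] + [A]
  take N:  [object] + [N object] + [object]
  take object:  [object] + [object] + [object]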